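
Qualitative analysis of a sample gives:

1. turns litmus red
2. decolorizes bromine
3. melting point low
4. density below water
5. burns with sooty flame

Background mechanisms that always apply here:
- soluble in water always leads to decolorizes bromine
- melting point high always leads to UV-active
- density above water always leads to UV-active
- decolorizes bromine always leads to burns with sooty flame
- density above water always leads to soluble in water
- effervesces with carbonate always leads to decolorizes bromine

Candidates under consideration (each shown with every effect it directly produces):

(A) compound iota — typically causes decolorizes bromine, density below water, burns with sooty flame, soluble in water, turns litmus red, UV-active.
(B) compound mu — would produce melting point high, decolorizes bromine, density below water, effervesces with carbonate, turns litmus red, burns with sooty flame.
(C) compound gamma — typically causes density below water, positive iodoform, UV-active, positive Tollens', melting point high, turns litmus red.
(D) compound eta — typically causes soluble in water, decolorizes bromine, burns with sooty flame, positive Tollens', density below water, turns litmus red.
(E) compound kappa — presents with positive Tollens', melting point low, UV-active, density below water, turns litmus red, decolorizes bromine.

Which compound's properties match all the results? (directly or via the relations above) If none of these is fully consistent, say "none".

E

Per-candidate check:
(A) compound iota — does not account for melting point low
(B) compound mu — fails on melting point low (predicts melting point high, not melting point low)
(C) compound gamma — turns litmus red +; decolorizes bromine -; melting point low -; density below water +; burns with sooty flame -
(D) compound eta — does not account for melting point low
(E) compound kappa — turns litmus red +; decolorizes bromine +; melting point low +; density below water +; burns with sooty flame + (through decolorizes bromine → burns with sooty flame)
(E) alone accounts for all the evidence.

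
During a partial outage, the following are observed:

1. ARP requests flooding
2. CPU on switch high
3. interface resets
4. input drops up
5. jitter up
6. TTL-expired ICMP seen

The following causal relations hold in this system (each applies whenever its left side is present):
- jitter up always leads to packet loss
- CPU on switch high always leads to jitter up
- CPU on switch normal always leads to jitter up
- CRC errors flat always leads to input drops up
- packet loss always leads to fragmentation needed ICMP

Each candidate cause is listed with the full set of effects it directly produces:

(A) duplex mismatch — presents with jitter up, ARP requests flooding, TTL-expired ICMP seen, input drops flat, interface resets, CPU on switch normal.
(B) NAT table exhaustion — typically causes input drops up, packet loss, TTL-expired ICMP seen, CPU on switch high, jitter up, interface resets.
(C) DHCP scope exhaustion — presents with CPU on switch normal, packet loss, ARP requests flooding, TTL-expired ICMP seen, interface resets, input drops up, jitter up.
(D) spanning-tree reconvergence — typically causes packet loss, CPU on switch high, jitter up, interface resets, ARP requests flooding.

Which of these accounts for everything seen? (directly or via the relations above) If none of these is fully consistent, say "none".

For each candidate, compare predicted effects to what was observed:
(A) duplex mismatch — ARP requests flooding yes; CPU on switch high NO; interface resets yes; input drops up NO; jitter up yes; TTL-expired ICMP seen yes
(B) NAT table exhaustion — does not account for ARP requests flooding
(C) DHCP scope exhaustion — fails on CPU on switch high (predicts CPU on switch normal, not CPU on switch high)
(D) spanning-tree reconvergence — does not account for input drops up, TTL-expired ICMP seen
No candidate is consistent with all observations.

none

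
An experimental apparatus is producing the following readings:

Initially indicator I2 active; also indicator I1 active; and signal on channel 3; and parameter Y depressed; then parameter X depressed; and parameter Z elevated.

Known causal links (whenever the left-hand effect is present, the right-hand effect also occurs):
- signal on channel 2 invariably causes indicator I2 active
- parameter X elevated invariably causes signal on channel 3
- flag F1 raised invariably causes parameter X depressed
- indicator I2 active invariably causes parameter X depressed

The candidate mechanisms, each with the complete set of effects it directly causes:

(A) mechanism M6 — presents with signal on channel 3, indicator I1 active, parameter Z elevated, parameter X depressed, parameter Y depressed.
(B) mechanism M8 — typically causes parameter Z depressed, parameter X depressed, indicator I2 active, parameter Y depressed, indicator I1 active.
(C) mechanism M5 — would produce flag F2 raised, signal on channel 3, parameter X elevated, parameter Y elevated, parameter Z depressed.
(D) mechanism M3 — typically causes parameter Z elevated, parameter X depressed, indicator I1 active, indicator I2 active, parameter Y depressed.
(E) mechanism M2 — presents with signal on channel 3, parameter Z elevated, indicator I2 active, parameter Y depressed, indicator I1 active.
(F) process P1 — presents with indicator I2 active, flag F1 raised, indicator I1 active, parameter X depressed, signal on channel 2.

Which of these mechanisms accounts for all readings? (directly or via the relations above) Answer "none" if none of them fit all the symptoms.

Checking each candidate against the observations:
(A) mechanism M6 — does not account for indicator I2 active
(B) mechanism M8 — indicator I2 active ✓; indicator I1 active ✓; signal on channel 3 ✗; parameter Y depressed ✓; parameter X depressed ✓; parameter Z elevated ✗
(C) mechanism M5 — fails on indicator I2 active, indicator I1 active, parameter Y depressed, parameter X depressed, parameter Z elevated (predicts parameter Y elevated, not parameter Y depressed; predicts parameter X elevated, not parameter X depressed; predicts parameter Z depressed, not parameter Z elevated)
(D) mechanism M3 — indicator I2 active ✓; indicator I1 active ✓; signal on channel 3 ✗; parameter Y depressed ✓; parameter X depressed ✓; parameter Z elevated ✓
(E) mechanism M2 — indicator I2 active ✓; indicator I1 active ✓; signal on channel 3 ✓; parameter Y depressed ✓; parameter X depressed ✓ (via indicator I2 active → parameter X depressed); parameter Z elevated ✓
(F) process P1 — does not account for signal on channel 3, parameter Y depressed, parameter Z elevated
(E) alone accounts for all the evidence.

E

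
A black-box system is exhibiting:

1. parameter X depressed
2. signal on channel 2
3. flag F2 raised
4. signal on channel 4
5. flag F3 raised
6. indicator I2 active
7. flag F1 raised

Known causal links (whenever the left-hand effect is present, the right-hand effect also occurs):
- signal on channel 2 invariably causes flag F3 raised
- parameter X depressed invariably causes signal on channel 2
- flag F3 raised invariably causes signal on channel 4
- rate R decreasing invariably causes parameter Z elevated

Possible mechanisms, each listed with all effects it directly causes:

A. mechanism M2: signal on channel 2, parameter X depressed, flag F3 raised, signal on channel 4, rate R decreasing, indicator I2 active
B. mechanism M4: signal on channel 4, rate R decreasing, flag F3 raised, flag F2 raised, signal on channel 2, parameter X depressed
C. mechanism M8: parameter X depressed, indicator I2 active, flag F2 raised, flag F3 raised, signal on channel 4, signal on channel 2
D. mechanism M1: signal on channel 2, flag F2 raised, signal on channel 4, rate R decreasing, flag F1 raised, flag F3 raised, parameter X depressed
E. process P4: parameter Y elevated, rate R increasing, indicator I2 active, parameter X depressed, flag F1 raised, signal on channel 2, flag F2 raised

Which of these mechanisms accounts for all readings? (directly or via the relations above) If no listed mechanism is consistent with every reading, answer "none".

Checking each candidate against the observations:
(A) mechanism M2 — parameter X depressed yes; signal on channel 2 yes; flag F2 raised NO; signal on channel 4 yes; flag F3 raised yes; indicator I2 active yes; flag F1 raised NO
(B) mechanism M4 — parameter X depressed yes; signal on channel 2 yes; flag F2 raised yes; signal on channel 4 yes; flag F3 raised yes; indicator I2 active NO; flag F1 raised NO
(C) mechanism M8 — parameter X depressed yes; signal on channel 2 yes; flag F2 raised yes; signal on channel 4 yes; flag F3 raised yes; indicator I2 active yes; flag F1 raised NO
(D) mechanism M1 — parameter X depressed yes; signal on channel 2 yes; flag F2 raised yes; signal on channel 4 yes; flag F3 raised yes; indicator I2 active NO; flag F1 raised yes
(E) process P4 — parameter X depressed yes; signal on channel 2 yes; flag F2 raised yes; signal on channel 4 yes (via signal on channel 2 → flag F3 raised → signal on channel 4); flag F3 raised yes (via signal on channel 2 → flag F3 raised); indicator I2 active yes; flag F1 raised yes
(E) is the only candidate with no mismatches.

E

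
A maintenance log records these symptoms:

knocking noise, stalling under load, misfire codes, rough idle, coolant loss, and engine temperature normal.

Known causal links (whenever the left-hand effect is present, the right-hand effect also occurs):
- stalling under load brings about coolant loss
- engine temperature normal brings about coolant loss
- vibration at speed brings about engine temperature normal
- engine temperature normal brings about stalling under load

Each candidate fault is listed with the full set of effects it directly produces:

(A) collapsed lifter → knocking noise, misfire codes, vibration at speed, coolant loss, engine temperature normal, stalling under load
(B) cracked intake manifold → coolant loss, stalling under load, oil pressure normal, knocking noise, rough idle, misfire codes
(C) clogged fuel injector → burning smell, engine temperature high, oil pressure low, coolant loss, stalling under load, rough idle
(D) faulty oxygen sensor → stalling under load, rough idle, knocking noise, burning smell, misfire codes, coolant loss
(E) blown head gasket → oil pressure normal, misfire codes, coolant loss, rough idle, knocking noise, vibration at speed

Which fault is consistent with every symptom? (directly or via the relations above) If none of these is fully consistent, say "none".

Checking each candidate against the observations:
(A) collapsed lifter — knocking noise yes; stalling under load yes; misfire codes yes; rough idle NO; coolant loss yes; engine temperature normal yes
(B) cracked intake manifold — does not account for engine temperature normal
(C) clogged fuel injector — knocking noise NO; stalling under load yes; misfire codes NO; rough idle yes; coolant loss yes; engine temperature normal NO
(D) faulty oxygen sensor — does not account for engine temperature normal
(E) blown head gasket — knocking noise yes; stalling under load yes (through vibration at speed → engine temperature normal → stalling under load); misfire codes yes; rough idle yes; coolant loss yes; engine temperature normal yes (through vibration at speed → engine temperature normal)
Only (E) is consistent with every observation.

E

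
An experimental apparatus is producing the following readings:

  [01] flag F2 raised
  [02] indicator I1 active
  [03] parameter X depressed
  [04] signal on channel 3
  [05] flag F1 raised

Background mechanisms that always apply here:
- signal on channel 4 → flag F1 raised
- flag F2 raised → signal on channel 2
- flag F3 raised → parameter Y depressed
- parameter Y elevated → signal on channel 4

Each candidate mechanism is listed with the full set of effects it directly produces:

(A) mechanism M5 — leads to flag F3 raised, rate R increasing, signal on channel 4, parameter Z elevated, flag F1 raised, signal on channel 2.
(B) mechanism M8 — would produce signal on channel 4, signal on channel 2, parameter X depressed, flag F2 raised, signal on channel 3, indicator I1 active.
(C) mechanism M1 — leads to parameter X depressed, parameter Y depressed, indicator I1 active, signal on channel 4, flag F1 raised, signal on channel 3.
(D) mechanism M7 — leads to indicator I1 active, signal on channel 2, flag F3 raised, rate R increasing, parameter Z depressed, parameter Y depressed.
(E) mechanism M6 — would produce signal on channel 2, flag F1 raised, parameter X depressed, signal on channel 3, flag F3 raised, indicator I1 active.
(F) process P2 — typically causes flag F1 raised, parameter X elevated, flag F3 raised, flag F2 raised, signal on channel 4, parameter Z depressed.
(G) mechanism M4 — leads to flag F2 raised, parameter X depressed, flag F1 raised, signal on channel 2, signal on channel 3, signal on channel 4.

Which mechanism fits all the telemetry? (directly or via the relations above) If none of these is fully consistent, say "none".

Testing each hypothesis:
(A) mechanism M5 — flag F2 raised miss; indicator I1 active miss; parameter X depressed miss; signal on channel 3 miss; flag F1 raised match
(B) mechanism M8 — accounts for every observation (flag F1 raised by signal on channel 4 → flag F1 raised)
(C) mechanism M1 — flag F2 raised miss; indicator I1 active match; parameter X depressed match; signal on channel 3 match; flag F1 raised match
(D) mechanism M7 — does not account for flag F2 raised, parameter X depressed, signal on channel 3, flag F1 raised
(E) mechanism M6 — flag F2 raised miss; indicator I1 active match; parameter X depressed match; signal on channel 3 match; flag F1 raised match
(F) process P2 — flag F2 raised match; indicator I1 active miss; parameter X depressed miss; signal on channel 3 miss; flag F1 raised match
(G) mechanism M4 — does not account for indicator I1 active
(B) alone accounts for all the evidence.

B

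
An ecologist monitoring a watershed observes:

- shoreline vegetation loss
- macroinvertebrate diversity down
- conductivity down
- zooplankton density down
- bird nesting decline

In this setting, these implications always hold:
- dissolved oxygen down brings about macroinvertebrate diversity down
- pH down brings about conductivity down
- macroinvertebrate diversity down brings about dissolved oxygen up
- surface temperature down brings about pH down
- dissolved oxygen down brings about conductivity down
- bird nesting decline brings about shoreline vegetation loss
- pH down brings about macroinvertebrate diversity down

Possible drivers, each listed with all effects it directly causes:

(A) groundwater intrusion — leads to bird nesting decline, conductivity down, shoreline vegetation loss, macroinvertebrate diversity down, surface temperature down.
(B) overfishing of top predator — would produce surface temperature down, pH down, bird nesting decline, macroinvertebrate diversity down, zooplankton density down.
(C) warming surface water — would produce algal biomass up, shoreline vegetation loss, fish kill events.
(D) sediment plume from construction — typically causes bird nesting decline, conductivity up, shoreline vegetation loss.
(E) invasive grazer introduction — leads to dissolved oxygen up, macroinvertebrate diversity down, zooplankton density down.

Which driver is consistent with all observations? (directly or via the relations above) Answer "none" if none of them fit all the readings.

Checking each candidate against the observations:
(A) groundwater intrusion — does not account for zooplankton density down
(B) overfishing of top predator — shoreline vegetation loss ✓ (via bird nesting decline → shoreline vegetation loss); macroinvertebrate diversity down ✓; conductivity down ✓ (via pH down → conductivity down); zooplankton density down ✓; bird nesting decline ✓
(C) warming surface water — shoreline vegetation loss ✓; macroinvertebrate diversity down ✗; conductivity down ✗; zooplankton density down ✗; bird nesting decline ✗
(D) sediment plume from construction — fails on macroinvertebrate diversity down, conductivity down, zooplankton density down (predicts conductivity up, not conductivity down)
(E) invasive grazer introduction — does not account for shoreline vegetation loss, conductivity down, bird nesting decline
Only (B) is consistent with every observation.

B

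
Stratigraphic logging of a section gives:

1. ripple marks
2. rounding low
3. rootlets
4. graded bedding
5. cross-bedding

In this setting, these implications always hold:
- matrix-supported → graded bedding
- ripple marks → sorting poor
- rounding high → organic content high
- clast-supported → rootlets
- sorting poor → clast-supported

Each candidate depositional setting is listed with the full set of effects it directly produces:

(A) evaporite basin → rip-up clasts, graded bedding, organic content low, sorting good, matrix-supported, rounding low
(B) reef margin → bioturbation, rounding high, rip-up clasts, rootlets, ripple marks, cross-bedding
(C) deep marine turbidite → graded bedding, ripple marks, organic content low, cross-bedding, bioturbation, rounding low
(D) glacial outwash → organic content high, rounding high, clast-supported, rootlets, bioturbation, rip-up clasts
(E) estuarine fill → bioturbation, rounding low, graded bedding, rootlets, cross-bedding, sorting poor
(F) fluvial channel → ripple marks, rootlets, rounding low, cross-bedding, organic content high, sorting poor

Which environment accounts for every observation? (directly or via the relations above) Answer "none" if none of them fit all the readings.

C

Checking each candidate against the observations:
(A) evaporite basin — ripple marks ✗; rounding low ✓; rootlets ✗; graded bedding ✓; cross-bedding ✗
(B) reef margin — ripple marks ✓; rounding low ✗; rootlets ✓; graded bedding ✗; cross-bedding ✓
(C) deep marine turbidite — ripple marks ✓; rounding low ✓; rootlets ✓ (via ripple marks → sorting poor → clast-supported → rootlets); graded bedding ✓; cross-bedding ✓
(D) glacial outwash — fails on ripple marks, rounding low, graded bedding, cross-bedding (predicts rounding high, not rounding low)
(E) estuarine fill — ripple marks ✗; rounding low ✓; rootlets ✓; graded bedding ✓; cross-bedding ✓
(F) fluvial channel — ripple marks ✓; rounding low ✓; rootlets ✓; graded bedding ✗; cross-bedding ✓
Only (C) is consistent with every observation.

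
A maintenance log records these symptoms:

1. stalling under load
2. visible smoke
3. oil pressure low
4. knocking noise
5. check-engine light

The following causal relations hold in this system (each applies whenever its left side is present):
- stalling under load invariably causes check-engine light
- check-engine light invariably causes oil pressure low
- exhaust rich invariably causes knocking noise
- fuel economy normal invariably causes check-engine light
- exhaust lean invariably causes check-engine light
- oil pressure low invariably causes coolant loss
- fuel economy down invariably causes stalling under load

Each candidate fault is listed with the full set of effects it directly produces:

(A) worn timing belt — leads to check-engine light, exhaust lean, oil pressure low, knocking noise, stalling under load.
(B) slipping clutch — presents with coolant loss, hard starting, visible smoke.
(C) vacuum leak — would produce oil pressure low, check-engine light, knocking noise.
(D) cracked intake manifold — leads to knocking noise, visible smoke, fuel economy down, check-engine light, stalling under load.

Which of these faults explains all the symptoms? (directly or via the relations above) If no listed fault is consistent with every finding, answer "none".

D

For each candidate, compare predicted effects to what was observed:
(A) worn timing belt — stalling under load match; visible smoke miss; oil pressure low match; knocking noise match; check-engine light match
(B) slipping clutch — does not account for stalling under load, oil pressure low, knocking noise, check-engine light
(C) vacuum leak — does not account for stalling under load, visible smoke
(D) cracked intake manifold — stalling under load match; visible smoke match; oil pressure low match (via check-engine light → oil pressure low); knocking noise match; check-engine light match
Only (D) is consistent with every observation.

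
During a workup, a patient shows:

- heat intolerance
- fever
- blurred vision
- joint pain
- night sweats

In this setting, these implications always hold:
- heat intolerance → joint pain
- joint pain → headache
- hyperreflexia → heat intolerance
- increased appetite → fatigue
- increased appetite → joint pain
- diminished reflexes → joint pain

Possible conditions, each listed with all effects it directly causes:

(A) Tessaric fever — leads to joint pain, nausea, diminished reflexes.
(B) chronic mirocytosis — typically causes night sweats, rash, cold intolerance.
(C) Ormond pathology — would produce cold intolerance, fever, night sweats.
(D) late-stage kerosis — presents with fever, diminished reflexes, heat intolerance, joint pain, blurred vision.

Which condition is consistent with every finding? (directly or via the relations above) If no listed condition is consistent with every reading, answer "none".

none

For each candidate, compare predicted effects to what was observed:
(A) Tessaric fever — heat intolerance NO; fever NO; blurred vision NO; joint pain yes; night sweats NO
(B) chronic mirocytosis — heat intolerance NO; fever NO; blurred vision NO; joint pain NO; night sweats yes
(C) Ormond pathology — fails on heat intolerance, blurred vision, joint pain (predicts cold intolerance, not heat intolerance)
(D) late-stage kerosis — does not account for night sweats
No candidate is consistent with all observations.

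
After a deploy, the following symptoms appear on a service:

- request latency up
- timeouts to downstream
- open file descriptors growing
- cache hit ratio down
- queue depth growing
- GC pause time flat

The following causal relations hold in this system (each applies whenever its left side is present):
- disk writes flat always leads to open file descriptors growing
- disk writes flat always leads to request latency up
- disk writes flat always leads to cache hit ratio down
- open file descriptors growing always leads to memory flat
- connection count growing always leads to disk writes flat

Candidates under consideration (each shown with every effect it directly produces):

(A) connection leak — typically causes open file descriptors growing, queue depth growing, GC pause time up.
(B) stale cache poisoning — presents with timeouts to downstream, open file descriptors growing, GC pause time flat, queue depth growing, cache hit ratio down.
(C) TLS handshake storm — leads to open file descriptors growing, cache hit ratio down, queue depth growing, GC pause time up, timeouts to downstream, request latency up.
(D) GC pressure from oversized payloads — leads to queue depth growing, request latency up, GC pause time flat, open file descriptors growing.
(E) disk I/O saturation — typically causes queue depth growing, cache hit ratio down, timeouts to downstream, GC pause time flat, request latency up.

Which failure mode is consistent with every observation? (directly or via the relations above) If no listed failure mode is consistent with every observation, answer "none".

none

Checking each candidate against the observations:
(A) connection leak — request latency up ✗; timeouts to downstream ✗; open file descriptors growing ✓; cache hit ratio down ✗; queue depth growing ✓; GC pause time flat ✗
(B) stale cache poisoning — does not account for request latency up
(C) TLS handshake storm — fails on GC pause time flat (predicts GC pause time up, not GC pause time flat)
(D) GC pressure from oversized payloads — does not account for timeouts to downstream, cache hit ratio down
(E) disk I/O saturation — does not account for open file descriptors growing
None of the listed candidates fits everything.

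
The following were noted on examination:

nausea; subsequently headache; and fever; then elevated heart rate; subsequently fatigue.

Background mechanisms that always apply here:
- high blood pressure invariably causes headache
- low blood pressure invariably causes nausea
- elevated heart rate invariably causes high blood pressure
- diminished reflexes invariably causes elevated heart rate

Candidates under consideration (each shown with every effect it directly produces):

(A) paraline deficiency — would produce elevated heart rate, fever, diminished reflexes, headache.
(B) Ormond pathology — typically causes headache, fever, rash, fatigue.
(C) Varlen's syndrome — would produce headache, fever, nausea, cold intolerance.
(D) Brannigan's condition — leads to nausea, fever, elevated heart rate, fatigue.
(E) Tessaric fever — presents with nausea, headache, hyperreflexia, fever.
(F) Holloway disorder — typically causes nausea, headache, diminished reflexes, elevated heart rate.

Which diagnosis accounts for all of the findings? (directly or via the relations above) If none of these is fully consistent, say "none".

Per-candidate check:
(A) paraline deficiency — does not account for nausea, fatigue
(B) Ormond pathology — nausea -; headache +; fever +; elevated heart rate -; fatigue +
(C) Varlen's syndrome — does not account for elevated heart rate, fatigue
(D) Brannigan's condition — nausea +; headache + (through elevated heart rate → high blood pressure → headache); fever +; elevated heart rate +; fatigue +
(E) Tessaric fever — does not account for elevated heart rate, fatigue
(F) Holloway disorder — does not account for fever, fatigue
Only (D) is consistent with every observation.

D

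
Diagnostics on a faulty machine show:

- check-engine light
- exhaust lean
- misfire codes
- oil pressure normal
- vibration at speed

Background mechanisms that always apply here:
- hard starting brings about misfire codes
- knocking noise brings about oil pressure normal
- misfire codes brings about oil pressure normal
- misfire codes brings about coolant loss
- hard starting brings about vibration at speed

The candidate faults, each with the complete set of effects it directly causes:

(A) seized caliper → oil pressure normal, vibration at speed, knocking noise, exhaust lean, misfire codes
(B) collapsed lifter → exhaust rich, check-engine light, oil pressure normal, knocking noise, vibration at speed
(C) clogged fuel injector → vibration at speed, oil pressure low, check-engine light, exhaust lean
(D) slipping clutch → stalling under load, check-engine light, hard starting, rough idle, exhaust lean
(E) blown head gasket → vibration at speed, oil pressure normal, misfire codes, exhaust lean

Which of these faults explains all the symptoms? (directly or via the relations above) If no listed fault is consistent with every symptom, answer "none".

For each candidate, compare predicted effects to what was observed:
(A) seized caliper — does not account for check-engine light
(B) collapsed lifter — check-engine light ✓; exhaust lean ✗; misfire codes ✗; oil pressure normal ✓; vibration at speed ✓
(C) clogged fuel injector — check-engine light ✓; exhaust lean ✓; misfire codes ✗; oil pressure normal ✗; vibration at speed ✓
(D) slipping clutch — check-engine light ✓; exhaust lean ✓; misfire codes ✓ (via hard starting → misfire codes); oil pressure normal ✓ (via hard starting → misfire codes → oil pressure normal); vibration at speed ✓ (via hard starting → vibration at speed)
(E) blown head gasket — check-engine light ✗; exhaust lean ✓; misfire codes ✓; oil pressure normal ✓; vibration at speed ✓
Only (D) is consistent with every observation.

D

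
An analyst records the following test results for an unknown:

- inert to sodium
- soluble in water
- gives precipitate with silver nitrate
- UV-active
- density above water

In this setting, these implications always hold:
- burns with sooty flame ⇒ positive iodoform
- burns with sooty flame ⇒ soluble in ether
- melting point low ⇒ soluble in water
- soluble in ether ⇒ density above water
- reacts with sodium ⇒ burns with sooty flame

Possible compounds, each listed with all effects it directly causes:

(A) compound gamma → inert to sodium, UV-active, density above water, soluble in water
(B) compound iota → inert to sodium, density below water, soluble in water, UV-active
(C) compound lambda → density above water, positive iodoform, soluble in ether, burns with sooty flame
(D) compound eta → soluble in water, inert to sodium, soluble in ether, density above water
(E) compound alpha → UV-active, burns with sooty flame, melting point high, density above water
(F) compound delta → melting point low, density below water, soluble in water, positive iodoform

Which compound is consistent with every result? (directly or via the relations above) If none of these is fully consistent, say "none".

Per-candidate check:
(A) compound gamma — inert to sodium match; soluble in water match; gives precipitate with silver nitrate miss; UV-active match; density above water match
(B) compound iota — inert to sodium match; soluble in water match; gives precipitate with silver nitrate miss; UV-active match; density above water miss
(C) compound lambda — does not account for inert to sodium, soluble in water, gives precipitate with silver nitrate, UV-active
(D) compound eta — does not account for gives precipitate with silver nitrate, UV-active
(E) compound alpha — inert to sodium miss; soluble in water miss; gives precipitate with silver nitrate miss; UV-active match; density above water match
(F) compound delta — inert to sodium miss; soluble in water match; gives precipitate with silver nitrate miss; UV-active miss; density above water miss
Every candidate fails on at least one observation.

none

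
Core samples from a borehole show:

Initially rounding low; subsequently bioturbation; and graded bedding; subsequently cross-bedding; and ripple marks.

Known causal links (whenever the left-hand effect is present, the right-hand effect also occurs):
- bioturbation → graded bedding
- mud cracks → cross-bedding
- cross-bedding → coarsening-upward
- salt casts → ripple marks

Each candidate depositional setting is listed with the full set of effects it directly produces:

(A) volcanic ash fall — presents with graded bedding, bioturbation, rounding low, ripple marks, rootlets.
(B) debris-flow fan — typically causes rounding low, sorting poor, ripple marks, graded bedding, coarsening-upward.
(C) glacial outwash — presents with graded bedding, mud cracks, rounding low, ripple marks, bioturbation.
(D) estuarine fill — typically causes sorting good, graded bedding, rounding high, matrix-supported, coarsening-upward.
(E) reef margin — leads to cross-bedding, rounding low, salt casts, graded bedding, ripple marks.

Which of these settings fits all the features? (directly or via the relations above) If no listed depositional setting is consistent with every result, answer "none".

Testing each hypothesis:
(A) volcanic ash fall — does not account for cross-bedding
(B) debris-flow fan — rounding low match; bioturbation miss; graded bedding match; cross-bedding miss; ripple marks match
(C) glacial outwash — rounding low match; bioturbation match; graded bedding match; cross-bedding match (by mud cracks → cross-bedding); ripple marks match
(D) estuarine fill — rounding low miss; bioturbation miss; graded bedding match; cross-bedding miss; ripple marks miss
(E) reef margin — does not account for bioturbation
(C) alone accounts for all the evidence.

C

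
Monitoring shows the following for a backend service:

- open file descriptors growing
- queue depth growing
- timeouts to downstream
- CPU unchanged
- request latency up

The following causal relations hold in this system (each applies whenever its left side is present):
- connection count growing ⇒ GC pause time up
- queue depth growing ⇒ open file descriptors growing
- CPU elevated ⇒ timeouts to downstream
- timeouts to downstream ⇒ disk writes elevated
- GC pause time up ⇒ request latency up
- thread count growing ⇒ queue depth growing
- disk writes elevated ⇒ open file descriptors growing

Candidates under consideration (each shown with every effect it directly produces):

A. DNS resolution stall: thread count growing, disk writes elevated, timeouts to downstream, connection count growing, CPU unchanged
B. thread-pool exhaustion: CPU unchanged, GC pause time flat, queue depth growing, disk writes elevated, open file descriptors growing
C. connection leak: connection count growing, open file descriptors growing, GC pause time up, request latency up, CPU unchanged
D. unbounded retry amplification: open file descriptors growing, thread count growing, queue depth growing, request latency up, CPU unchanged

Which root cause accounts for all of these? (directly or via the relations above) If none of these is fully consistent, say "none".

A

For each candidate, compare predicted effects to what was observed:
(A) DNS resolution stall — open file descriptors growing yes (by disk writes elevated → open file descriptors growing); queue depth growing yes (by thread count growing → queue depth growing); timeouts to downstream yes; CPU unchanged yes; request latency up yes (by connection count growing → GC pause time up → request latency up)
(B) thread-pool exhaustion — does not account for timeouts to downstream, request latency up
(C) connection leak — does not account for queue depth growing, timeouts to downstream
(D) unbounded retry amplification — open file descriptors growing yes; queue depth growing yes; timeouts to downstream NO; CPU unchanged yes; request latency up yes
(A) alone accounts for all the evidence.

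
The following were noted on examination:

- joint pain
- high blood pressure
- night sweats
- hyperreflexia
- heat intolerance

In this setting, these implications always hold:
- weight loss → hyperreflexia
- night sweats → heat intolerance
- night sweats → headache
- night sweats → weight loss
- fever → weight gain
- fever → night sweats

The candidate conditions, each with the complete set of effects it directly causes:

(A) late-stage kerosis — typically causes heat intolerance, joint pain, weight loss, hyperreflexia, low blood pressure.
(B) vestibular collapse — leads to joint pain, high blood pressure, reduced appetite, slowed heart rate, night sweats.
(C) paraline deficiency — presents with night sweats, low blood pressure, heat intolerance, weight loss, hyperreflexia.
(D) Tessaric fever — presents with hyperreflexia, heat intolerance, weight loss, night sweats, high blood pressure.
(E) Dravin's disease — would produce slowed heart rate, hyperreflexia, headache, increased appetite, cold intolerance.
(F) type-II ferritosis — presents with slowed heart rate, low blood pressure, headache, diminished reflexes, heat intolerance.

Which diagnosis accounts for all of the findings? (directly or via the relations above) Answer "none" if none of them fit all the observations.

Checking each candidate against the observations:
(A) late-stage kerosis — fails on high blood pressure, night sweats (predicts low blood pressure, not high blood pressure)
(B) vestibular collapse — joint pain +; high blood pressure +; night sweats +; hyperreflexia + (through night sweats → weight loss → hyperreflexia); heat intolerance + (through night sweats → heat intolerance)
(C) paraline deficiency — joint pain -; high blood pressure -; night sweats +; hyperreflexia +; heat intolerance +
(D) Tessaric fever — does not account for joint pain
(E) Dravin's disease — joint pain -; high blood pressure -; night sweats -; hyperreflexia +; heat intolerance -
(F) type-II ferritosis — joint pain -; high blood pressure -; night sweats -; hyperreflexia -; heat intolerance +
Only (B) is consistent with every observation.

B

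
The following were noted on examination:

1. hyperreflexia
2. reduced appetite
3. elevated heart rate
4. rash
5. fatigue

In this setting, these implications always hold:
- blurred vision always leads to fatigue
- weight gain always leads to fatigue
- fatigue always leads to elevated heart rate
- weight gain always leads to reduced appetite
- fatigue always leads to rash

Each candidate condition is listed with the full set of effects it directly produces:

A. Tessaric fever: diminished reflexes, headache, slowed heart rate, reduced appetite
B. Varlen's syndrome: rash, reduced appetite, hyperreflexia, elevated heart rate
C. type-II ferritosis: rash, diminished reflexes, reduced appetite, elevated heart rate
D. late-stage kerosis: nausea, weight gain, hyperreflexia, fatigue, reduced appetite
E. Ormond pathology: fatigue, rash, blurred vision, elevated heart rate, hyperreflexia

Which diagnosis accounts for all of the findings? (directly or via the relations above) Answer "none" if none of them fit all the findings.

Testing each hypothesis:
(A) Tessaric fever — hyperreflexia -; reduced appetite +; elevated heart rate -; rash -; fatigue -
(B) Varlen's syndrome — hyperreflexia +; reduced appetite +; elevated heart rate +; rash +; fatigue -
(C) type-II ferritosis — hyperreflexia -; reduced appetite +; elevated heart rate +; rash +; fatigue -
(D) late-stage kerosis — accounts for every observation (elevated heart rate through fatigue → elevated heart rate)
(E) Ormond pathology — does not account for reduced appetite
(D) is the only candidate with no mismatches.

D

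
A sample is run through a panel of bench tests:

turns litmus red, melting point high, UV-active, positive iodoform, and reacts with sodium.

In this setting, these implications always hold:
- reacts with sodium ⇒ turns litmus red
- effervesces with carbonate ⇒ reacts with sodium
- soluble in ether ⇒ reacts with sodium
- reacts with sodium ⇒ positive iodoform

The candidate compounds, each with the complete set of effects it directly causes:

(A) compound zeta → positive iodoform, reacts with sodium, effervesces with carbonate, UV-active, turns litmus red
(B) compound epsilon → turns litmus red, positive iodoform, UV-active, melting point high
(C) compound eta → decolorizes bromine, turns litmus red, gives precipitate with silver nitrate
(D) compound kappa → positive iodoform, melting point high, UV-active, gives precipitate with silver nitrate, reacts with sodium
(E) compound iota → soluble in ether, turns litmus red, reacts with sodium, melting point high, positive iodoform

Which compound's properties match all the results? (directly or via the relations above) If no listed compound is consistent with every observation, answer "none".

D

Checking each candidate against the observations:
(A) compound zeta — does not account for melting point high
(B) compound epsilon — turns litmus red yes; melting point high yes; UV-active yes; positive iodoform yes; reacts with sodium NO
(C) compound eta — does not account for melting point high, UV-active, positive iodoform, reacts with sodium
(D) compound kappa — turns litmus red yes (through reacts with sodium → turns litmus red); melting point high yes; UV-active yes; positive iodoform yes; reacts with sodium yes
(E) compound iota — turns litmus red yes; melting point high yes; UV-active NO; positive iodoform yes; reacts with sodium yes
Only (D) is consistent with every observation.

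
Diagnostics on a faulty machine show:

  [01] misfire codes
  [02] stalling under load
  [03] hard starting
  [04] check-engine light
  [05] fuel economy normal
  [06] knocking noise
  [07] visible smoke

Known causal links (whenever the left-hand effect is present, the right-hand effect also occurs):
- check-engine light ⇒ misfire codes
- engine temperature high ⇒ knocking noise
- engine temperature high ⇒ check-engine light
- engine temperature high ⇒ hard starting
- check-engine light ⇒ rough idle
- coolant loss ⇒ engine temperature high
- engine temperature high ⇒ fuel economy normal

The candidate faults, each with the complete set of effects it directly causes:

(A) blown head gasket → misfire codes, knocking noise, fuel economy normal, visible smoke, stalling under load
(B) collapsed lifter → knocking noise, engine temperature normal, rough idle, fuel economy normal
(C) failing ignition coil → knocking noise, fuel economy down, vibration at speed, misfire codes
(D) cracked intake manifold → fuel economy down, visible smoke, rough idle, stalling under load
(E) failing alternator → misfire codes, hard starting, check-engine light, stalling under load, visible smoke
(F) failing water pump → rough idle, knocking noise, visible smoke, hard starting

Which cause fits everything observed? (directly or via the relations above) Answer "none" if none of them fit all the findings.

none

Testing each hypothesis:
(A) blown head gasket — does not account for hard starting, check-engine light
(B) collapsed lifter — does not account for misfire codes, stalling under load, hard starting, check-engine light, visible smoke
(C) failing ignition coil — fails on stalling under load, hard starting, check-engine light, fuel economy normal, visible smoke (predicts fuel economy down, not fuel economy normal)
(D) cracked intake manifold — fails on misfire codes, hard starting, check-engine light, fuel economy normal, knocking noise (predicts fuel economy down, not fuel economy normal)
(E) failing alternator — misfire codes +; stalling under load +; hard starting +; check-engine light +; fuel economy normal -; knocking noise -; visible smoke +
(F) failing water pump — does not account for misfire codes, stalling under load, check-engine light, fuel economy normal
None of the listed candidates fits everything.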